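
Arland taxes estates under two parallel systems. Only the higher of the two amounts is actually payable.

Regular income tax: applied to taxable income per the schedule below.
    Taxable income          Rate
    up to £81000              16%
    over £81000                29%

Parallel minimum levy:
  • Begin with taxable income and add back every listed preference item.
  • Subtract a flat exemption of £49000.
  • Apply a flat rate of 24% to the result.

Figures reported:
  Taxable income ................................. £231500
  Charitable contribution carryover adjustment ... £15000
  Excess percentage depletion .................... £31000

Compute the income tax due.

Parallel minimum levy:
  Adjusted income: £231500 + £15000 + £31000 = £277500
  Less exemption £49000 → base £228500
  £228500 × 24% = £54840

Regular income tax:
  £81000 × 16% = £12960
  £150500 × 29% = £43645
  → £56605

£56605 > £54840, so the regular income tax governs.

£56605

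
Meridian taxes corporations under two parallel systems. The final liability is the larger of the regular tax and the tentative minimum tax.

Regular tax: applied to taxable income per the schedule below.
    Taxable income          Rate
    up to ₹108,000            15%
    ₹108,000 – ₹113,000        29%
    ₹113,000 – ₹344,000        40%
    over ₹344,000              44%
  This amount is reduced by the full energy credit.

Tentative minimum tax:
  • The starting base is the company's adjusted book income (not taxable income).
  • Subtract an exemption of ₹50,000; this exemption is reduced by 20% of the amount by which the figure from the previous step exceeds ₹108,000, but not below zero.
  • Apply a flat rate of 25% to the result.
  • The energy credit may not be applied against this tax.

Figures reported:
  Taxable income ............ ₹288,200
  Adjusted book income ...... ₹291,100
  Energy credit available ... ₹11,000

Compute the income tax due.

₹76,730

Tentative minimum tax:
  Base (adjusted book income): ₹291,100
  Exemption: ₹50,000 − 20% × (₹291,100 − ₹108,000) = ₹50,000 − ₹36,620 = ₹13,380
  Base: ₹291,100 − ₹13,380 = ₹277,720
  ₹277,720 × 25% = ₹69,430

Regular tax:
  ₹108,000 × 15% = ₹16,200
  ₹5,000 × 29% = ₹1,450
  ₹175,200 × 40% = ₹70,080
  → ₹87,730
  Less energy credit ₹11,000 → ₹76,730

₹76,730 > ₹69,430, so the regular tax governs.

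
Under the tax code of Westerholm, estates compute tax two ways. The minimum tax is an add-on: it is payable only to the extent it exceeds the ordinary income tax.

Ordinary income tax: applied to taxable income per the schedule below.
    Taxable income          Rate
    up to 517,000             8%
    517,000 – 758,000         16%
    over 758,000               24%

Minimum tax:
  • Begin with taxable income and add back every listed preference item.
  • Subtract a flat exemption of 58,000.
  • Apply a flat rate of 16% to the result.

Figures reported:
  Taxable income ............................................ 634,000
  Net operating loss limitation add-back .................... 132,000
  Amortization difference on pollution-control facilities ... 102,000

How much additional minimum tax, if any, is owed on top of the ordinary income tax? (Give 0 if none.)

69,520

Ordinary income tax:
  517,000 × 8% = 41,360
  117,000 × 16% = 18,720
  → 60,080

Minimum tax:
  Adjusted income: 634,000 + 132,000 + 102,000 = 868,000
  Less exemption 58,000 → base 810,000
  810,000 × 16% = 129,600

Excess of minimum tax over ordinary income tax: 129,600 − 60,080 = 69,520.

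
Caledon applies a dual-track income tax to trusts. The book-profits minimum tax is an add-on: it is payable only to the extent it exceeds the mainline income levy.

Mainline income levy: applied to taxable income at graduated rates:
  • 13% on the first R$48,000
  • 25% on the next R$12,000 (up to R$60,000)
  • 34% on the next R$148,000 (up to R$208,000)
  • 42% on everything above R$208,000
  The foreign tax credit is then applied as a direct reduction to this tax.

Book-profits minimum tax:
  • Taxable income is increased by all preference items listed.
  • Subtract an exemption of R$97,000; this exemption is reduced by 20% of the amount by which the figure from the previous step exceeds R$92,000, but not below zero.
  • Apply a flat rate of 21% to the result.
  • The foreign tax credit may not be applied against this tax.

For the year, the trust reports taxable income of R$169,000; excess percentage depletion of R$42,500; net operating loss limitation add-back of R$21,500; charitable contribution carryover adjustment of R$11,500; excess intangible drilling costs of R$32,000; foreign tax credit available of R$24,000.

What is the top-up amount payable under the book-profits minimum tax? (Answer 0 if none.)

Mainline income levy:
  R$48,000 × 13% = R$6,240
  R$12,000 × 25% = R$3,000
  R$109,000 × 34% = R$37,060
  → R$46,300
  Less foreign tax credit R$24,000 → R$22,300

Book-profits minimum tax:
  Adjusted income: R$169,000 + R$42,500 + R$21,500 + R$11,500 + R$32,000 = R$276,500
  Exemption: R$97,000 − 20% × (R$276,500 − R$92,000) = R$97,000 − R$36,900 = R$60,100
  Base: R$276,500 − R$60,100 = R$216,400
  R$216,400 × 21% = R$45,444

Excess of book-profits minimum tax over mainline income levy: R$45,444 − R$22,300 = R$23,144.

R$23,144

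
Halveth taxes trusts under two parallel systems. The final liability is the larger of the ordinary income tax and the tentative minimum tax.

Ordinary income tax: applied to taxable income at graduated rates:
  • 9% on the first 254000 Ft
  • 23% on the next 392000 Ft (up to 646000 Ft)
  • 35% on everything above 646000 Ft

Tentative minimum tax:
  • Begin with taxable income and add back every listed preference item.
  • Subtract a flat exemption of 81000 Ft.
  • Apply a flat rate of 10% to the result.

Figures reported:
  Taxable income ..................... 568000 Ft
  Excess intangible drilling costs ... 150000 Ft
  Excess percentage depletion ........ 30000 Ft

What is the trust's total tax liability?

95080 Ft

Tentative minimum tax:
  Adjusted income: 568000 Ft + 150000 Ft + 30000 Ft = 748000 Ft
  Less exemption 81000 Ft → base 667000 Ft
  667000 Ft × 10% = 66700 Ft

Ordinary income tax:
  254000 Ft × 9% = 22860 Ft
  314000 Ft × 23% = 72220 Ft
  → 95080 Ft

95080 Ft > 66700 Ft, so the ordinary income tax governs.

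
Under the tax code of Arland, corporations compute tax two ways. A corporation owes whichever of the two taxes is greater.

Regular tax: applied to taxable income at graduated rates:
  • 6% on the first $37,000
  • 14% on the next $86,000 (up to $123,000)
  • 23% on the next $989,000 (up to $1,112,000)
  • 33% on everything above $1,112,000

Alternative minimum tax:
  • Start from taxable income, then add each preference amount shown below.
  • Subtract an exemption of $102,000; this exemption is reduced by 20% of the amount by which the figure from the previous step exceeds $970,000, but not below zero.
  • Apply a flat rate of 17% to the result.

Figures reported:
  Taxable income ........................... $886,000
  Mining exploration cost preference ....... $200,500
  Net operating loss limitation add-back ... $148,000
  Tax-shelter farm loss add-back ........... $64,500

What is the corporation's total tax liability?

$214,676

Regular tax:
  $37,000 × 6% = $2,220
  $86,000 × 14% = $12,040
  $763,000 × 23% = $175,490
  → $189,750

Alternative minimum tax:
  Adjusted income: $886,000 + $200,500 + $148,000 + $64,500 = $1,299,000
  Exemption: $102,000 − 20% × ($1,299,000 − $970,000) = $102,000 − $65,800 = $36,200
  Base: $1,299,000 − $36,200 = $1,262,800
  $1,262,800 × 17% = $214,676

$214,676 > $189,750, so the alternative minimum tax is the binding amount.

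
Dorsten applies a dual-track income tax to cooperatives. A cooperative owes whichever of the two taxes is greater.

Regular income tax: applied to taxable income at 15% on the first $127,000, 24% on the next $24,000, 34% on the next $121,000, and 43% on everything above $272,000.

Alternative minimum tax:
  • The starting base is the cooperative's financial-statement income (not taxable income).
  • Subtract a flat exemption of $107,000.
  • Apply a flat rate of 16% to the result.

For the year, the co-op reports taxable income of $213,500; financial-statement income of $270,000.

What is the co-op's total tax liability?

$46,060

Regular income tax:
  $127,000 × 15% = $19,050
  $24,000 × 24% = $5,760
  $62,500 × 34% = $21,250
  → $46,060

Alternative minimum tax:
  Base (financial-statement income): $270,000
  Less exemption $107,000 → base $163,000
  $163,000 × 16% = $26,080

$46,060 > $26,080, so the regular income tax governs.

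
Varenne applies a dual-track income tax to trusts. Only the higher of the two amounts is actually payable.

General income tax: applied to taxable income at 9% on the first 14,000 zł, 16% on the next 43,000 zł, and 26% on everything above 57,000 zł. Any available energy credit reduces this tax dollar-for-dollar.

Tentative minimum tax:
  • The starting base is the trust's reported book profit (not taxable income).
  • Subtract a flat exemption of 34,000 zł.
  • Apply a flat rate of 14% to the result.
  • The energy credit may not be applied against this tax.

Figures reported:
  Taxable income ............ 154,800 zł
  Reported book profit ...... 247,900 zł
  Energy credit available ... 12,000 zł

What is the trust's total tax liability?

General income tax:
  14,000 zł × 9% = 1,260 zł
  43,000 zł × 16% = 6,880 zł
  97,800 zł × 26% = 25,428 zł
  → 33,568 zł
  Less energy credit 12,000 zł → 21,568 zł

Tentative minimum tax:
  Base (reported book profit): 247,900 zł
  Less exemption 34,000 zł → base 213,900 zł
  213,900 zł × 14% = 29,946 zł

29,946 zł > 21,568 zł, so the tentative minimum tax is the binding amount.

29,946 zł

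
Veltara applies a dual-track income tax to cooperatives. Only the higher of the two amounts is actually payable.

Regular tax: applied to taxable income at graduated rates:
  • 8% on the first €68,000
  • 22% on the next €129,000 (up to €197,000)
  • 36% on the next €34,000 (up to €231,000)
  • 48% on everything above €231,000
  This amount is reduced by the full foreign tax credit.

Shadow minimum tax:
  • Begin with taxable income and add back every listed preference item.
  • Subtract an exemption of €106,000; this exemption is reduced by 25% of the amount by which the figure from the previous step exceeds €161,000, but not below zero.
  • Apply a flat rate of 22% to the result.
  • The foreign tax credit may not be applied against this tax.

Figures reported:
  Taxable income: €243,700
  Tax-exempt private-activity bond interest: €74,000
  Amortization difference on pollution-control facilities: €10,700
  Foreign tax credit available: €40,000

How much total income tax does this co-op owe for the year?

€58,135

Regular tax:
  €68,000 × 8% = €5,440
  €129,000 × 22% = €28,380
  €34,000 × 36% = €12,240
  €12,700 × 48% = €6,096
  → €52,156
  Less foreign tax credit €40,000 → €12,156

Shadow minimum tax:
  Adjusted income: €243,700 + €74,000 + €10,700 = €328,400
  Exemption: €106,000 − 25% × (€328,400 − €161,000) = €106,000 − €41,850 = €64,150
  Base: €328,400 − €64,150 = €264,250
  €264,250 × 22% = €58,135

€58,135 > €12,156, so the shadow minimum tax is the binding amount.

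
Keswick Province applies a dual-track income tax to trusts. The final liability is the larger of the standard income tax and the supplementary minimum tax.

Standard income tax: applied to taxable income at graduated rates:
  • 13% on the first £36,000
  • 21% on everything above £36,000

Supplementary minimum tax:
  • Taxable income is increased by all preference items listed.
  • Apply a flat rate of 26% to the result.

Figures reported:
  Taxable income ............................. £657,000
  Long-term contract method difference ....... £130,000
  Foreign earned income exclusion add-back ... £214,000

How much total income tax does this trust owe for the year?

£260,260

Standard income tax:
  £36,000 × 13% = £4,680
  £621,000 × 21% = £130,410
  → £135,090

Supplementary minimum tax:
  Adjusted income: £657,000 + £130,000 + £214,000 = £1,001,000
  £1,001,000 × 26% = £260,260

£260,260 > £135,090, so the supplementary minimum tax is the binding amount.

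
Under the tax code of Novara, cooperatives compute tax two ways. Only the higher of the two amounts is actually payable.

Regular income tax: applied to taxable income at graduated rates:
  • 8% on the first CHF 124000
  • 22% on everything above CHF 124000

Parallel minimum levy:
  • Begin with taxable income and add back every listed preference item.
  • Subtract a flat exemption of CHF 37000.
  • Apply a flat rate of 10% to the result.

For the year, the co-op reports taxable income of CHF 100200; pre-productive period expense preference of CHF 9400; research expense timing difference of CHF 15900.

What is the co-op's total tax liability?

CHF 8850

Regular income tax:
  CHF 100200 × 8% = CHF 8016

Parallel minimum levy:
  Adjusted income: CHF 100200 + CHF 9400 + CHF 15900 = CHF 125500
  Less exemption CHF 37000 → base CHF 88500
  CHF 88500 × 10% = CHF 8850

CHF 8850 > CHF 8016, so the parallel minimum levy is the binding amount.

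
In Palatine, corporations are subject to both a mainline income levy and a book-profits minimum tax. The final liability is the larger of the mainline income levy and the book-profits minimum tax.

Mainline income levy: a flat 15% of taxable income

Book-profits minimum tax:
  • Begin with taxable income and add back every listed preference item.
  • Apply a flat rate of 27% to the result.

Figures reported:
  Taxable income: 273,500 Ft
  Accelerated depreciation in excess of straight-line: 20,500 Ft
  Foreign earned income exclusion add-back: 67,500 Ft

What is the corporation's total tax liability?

Mainline income levy:
  273,500 Ft × 15% = 41,025 Ft

Book-profits minimum tax:
  Adjusted income: 273,500 Ft + 20,500 Ft + 67,500 Ft = 361,500 Ft
  361,500 Ft × 27% = 97,605 Ft

97,605 Ft > 41,025 Ft, so the book-profits minimum tax is the binding amount.

97,605 Ft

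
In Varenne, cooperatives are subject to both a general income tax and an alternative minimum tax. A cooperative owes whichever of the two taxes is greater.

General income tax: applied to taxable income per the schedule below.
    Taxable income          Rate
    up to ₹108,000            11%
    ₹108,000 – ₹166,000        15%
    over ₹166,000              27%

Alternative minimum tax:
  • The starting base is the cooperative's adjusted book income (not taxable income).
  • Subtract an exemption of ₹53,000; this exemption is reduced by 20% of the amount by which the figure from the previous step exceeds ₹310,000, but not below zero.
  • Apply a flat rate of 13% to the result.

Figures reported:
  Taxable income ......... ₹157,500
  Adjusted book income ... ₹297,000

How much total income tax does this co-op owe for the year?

Alternative minimum tax:
  Base (adjusted book income): ₹297,000
  Exemption: ₹297,000 ≤ ₹310,000, so full ₹53,000 applies
  Base: ₹297,000 − ₹53,000 = ₹244,000
  ₹244,000 × 13% = ₹31,720

General income tax:
  ₹108,000 × 11% = ₹11,880
  ₹49,500 × 15% = ₹7,425
  → ₹19,305

₹31,720 > ₹19,305, so the alternative minimum tax is the binding amount.

₹31,720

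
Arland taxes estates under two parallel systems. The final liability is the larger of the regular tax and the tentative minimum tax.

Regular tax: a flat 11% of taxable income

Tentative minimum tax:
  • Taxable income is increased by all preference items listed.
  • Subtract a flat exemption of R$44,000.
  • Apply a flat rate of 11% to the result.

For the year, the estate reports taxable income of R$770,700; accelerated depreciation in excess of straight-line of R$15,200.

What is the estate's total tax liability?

R$84,777

Regular tax:
  R$770,700 × 11% = R$84,777

Tentative minimum tax:
  Adjusted income: R$770,700 + R$15,200 = R$785,900
  Less exemption R$44,000 → base R$741,900
  R$741,900 × 11% = R$81,609

R$84,777 > R$81,609, so the regular tax governs.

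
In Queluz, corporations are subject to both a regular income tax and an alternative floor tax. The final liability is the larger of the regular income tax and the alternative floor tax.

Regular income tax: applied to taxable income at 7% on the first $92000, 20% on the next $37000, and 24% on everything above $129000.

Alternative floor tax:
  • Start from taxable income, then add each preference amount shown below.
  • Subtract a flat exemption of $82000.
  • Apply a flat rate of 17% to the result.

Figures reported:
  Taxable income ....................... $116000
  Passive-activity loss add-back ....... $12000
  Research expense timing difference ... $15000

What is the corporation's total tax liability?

$11240

Alternative floor tax:
  Adjusted income: $116000 + $12000 + $15000 = $143000
  Less exemption $82000 → base $61000
  $61000 × 17% = $10370

Regular income tax:
  $92000 × 7% = $6440
  $24000 × 20% = $4800
  → $11240

$11240 > $10370, so the regular income tax governs.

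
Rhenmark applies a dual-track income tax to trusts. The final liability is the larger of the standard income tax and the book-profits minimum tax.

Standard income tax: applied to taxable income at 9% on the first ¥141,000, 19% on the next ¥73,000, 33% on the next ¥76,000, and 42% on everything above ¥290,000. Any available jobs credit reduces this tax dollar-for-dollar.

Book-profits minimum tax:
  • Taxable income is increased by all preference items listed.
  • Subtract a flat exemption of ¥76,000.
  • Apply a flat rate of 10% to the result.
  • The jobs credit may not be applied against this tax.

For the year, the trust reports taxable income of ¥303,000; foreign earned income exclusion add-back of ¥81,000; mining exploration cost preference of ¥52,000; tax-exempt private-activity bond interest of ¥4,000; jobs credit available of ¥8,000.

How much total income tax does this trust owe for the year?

¥49,100

Book-profits minimum tax:
  Adjusted income: ¥303,000 + ¥81,000 + ¥52,000 + ¥4,000 = ¥440,000
  Less exemption ¥76,000 → base ¥364,000
  ¥364,000 × 10% = ¥36,400

Standard income tax:
  ¥141,000 × 9% = ¥12,690
  ¥73,000 × 19% = ¥13,870
  ¥76,000 × 33% = ¥25,080
  ¥13,000 × 42% = ¥5,460
  → ¥57,100
  Less jobs credit ¥8,000 → ¥49,100

¥49,100 > ¥36,400, so the standard income tax governs.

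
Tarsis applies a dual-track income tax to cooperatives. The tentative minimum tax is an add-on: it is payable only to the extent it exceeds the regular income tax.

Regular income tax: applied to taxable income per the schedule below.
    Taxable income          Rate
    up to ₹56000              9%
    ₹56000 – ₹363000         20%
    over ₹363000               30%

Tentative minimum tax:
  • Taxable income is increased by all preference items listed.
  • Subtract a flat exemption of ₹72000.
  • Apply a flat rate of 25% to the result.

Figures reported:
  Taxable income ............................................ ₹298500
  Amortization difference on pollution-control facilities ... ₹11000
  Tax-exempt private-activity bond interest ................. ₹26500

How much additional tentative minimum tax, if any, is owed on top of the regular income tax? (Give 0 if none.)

Regular income tax:
  ₹56000 × 9% = ₹5040
  ₹242500 × 20% = ₹48500
  → ₹53540

Tentative minimum tax:
  Adjusted income: ₹298500 + ₹11000 + ₹26500 = ₹336000
  Less exemption ₹72000 → base ₹264000
  ₹264000 × 25% = ₹66000

Excess of tentative minimum tax over regular income tax: ₹66000 − ₹53540 = ₹12460.

₹12460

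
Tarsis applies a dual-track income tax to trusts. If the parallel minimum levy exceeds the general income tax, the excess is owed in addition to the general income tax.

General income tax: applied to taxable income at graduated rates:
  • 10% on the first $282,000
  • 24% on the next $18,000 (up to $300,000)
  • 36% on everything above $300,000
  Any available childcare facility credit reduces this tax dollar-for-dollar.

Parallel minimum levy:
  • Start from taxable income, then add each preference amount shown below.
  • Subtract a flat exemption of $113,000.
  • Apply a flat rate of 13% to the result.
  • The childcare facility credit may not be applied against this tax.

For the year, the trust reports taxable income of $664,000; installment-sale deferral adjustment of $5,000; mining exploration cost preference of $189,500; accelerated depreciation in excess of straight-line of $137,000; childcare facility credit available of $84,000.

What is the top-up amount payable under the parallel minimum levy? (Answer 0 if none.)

General income tax:
  $282,000 × 10% = $28,200
  $18,000 × 24% = $4,320
  $364,000 × 36% = $131,040
  → $163,560
  Less childcare facility credit $84,000 → $79,560

Parallel minimum levy:
  Adjusted income: $664,000 + $5,000 + $189,500 + $137,000 = $995,500
  Less exemption $113,000 → base $882,500
  $882,500 × 13% = $114,725

Excess of parallel minimum levy over general income tax: $114,725 − $79,560 = $35,165.

$35,165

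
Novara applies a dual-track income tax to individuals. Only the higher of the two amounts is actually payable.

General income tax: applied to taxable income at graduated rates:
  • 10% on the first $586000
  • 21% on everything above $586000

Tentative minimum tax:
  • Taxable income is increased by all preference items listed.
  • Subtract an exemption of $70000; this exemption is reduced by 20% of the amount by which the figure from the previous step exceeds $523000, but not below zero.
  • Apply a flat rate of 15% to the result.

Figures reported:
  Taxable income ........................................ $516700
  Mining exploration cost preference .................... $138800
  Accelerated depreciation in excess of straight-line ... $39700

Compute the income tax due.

General income tax:
  $516700 × 10% = $51670

Tentative minimum tax:
  Adjusted income: $516700 + $138800 + $39700 = $695200
  Exemption: $70000 − 20% × ($695200 − $523000) = $70000 − $34440 = $35560
  Base: $695200 − $35560 = $659640
  $659640 × 15% = $98946

$98946 > $51670, so the tentative minimum tax is the binding amount.

$98946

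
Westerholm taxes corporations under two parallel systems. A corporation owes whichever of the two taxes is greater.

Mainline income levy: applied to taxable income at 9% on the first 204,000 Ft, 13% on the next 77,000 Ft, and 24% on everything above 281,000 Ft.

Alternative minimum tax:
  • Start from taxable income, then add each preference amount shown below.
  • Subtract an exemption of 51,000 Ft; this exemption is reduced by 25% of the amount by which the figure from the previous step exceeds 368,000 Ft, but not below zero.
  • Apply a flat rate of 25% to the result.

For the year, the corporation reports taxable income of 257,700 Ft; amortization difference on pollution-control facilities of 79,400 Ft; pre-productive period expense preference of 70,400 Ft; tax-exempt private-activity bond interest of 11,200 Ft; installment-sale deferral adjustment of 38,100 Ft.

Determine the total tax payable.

107,000 Ft

Mainline income levy:
  204,000 Ft × 9% = 18,360 Ft
  53,700 Ft × 13% = 6,981 Ft
  → 25,341 Ft

Alternative minimum tax:
  Adjusted income: 257,700 Ft + 79,400 Ft + 70,400 Ft + 11,200 Ft + 38,100 Ft = 456,800 Ft
  Exemption: 51,000 Ft − 25% × (456,800 Ft − 368,000 Ft) = 51,000 Ft − 22,200 Ft = 28,800 Ft
  Base: 456,800 Ft − 28,800 Ft = 428,000 Ft
  428,000 Ft × 25% = 107,000 Ft

107,000 Ft > 25,341 Ft, so the alternative minimum tax is the binding amount.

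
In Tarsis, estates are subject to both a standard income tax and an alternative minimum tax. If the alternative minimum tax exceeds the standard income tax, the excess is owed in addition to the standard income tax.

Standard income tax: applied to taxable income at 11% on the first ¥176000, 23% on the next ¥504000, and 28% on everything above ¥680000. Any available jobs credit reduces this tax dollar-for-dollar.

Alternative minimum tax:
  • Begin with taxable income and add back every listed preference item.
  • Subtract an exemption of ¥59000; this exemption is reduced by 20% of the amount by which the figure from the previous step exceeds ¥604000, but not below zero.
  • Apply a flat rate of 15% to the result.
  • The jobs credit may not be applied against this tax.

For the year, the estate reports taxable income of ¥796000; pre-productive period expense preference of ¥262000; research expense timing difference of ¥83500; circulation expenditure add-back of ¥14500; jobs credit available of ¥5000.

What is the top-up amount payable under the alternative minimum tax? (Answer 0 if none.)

Alternative minimum tax:
  Adjusted income: ¥796000 + ¥262000 + ¥83500 + ¥14500 = ¥1156000
  Exemption: 20% × (¥1156000 − ¥604000) = ¥110400 ≥ ¥59000, so the exemption is fully phased out
  Base: ¥1156000 − ¥0 = ¥1156000
  ¥1156000 × 15% = ¥173400

Standard income tax:
  ¥176000 × 11% = ¥19360
  ¥504000 × 23% = ¥115920
  ¥116000 × 28% = ¥32480
  → ¥167760
  Less jobs credit ¥5000 → ¥162760

Excess of alternative minimum tax over standard income tax: ¥173400 − ¥162760 = ¥10640.

¥10640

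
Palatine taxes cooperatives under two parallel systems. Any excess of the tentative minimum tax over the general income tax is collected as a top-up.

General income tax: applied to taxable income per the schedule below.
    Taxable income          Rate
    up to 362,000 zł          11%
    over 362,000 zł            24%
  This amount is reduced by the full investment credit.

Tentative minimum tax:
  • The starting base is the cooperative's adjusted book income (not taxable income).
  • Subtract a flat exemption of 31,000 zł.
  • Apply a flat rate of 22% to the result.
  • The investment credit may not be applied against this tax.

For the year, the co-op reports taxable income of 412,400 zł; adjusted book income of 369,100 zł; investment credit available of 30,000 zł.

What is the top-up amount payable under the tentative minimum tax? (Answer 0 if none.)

General income tax:
  362,000 zł × 11% = 39,820 zł
  50,400 zł × 24% = 12,096 zł
  → 51,916 zł
  Less investment credit 30,000 zł → 21,916 zł

Tentative minimum tax:
  Base (adjusted book income): 369,100 zł
  Less exemption 31,000 zł → base 338,100 zł
  338,100 zł × 22% = 74,382 zł

Excess of tentative minimum tax over general income tax: 74,382 zł − 21,916 zł = 52,466 zł.

52,466 zł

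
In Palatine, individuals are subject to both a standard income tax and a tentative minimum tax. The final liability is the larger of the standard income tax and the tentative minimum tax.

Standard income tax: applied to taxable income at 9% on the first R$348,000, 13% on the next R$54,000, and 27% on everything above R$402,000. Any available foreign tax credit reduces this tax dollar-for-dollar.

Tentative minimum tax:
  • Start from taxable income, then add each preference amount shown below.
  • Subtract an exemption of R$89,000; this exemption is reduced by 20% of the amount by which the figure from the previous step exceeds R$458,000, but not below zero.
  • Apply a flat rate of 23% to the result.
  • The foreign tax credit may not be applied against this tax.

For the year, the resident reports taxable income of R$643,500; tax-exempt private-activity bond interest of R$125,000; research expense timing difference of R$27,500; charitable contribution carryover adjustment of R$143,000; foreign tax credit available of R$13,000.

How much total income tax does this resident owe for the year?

R$215,970

Standard income tax:
  R$348,000 × 9% = R$31,320
  R$54,000 × 13% = R$7,020
  R$241,500 × 27% = R$65,205
  → R$103,545
  Less foreign tax credit R$13,000 → R$90,545

Tentative minimum tax:
  Adjusted income: R$643,500 + R$125,000 + R$27,500 + R$143,000 = R$939,000
  Exemption: 20% × (R$939,000 − R$458,000) = R$96,200 ≥ R$89,000, so the exemption is fully phased out
  Base: R$939,000 − R$0 = R$939,000
  R$939,000 × 23% = R$215,970

R$215,970 > R$90,545, so the tentative minimum tax is the binding amount.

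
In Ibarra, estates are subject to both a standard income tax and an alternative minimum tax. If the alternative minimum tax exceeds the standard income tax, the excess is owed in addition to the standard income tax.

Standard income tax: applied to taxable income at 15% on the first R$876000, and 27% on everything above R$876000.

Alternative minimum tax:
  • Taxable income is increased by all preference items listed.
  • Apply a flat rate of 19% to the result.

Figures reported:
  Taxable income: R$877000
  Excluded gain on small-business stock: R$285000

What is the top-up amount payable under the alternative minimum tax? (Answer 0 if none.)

Standard income tax:
  R$876000 × 15% = R$131400
  R$1000 × 27% = R$270
  → R$131670

Alternative minimum tax:
  Adjusted income: R$877000 + R$285000 = R$1162000
  R$1162000 × 19% = R$220780

Excess of alternative minimum tax over standard income tax: R$220780 − R$131670 = R$89110.

R$89110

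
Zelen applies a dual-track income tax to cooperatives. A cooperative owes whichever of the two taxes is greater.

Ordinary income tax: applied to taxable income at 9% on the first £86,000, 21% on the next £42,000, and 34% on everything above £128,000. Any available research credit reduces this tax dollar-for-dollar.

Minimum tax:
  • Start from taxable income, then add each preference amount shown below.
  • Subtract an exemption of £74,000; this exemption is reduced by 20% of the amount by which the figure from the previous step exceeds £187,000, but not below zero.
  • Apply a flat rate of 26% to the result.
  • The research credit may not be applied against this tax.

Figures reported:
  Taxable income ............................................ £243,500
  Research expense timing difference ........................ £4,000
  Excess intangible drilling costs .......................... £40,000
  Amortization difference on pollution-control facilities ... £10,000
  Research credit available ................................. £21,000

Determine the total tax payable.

£63,856

Ordinary income tax:
  £86,000 × 9% = £7,740
  £42,000 × 21% = £8,820
  £115,500 × 34% = £39,270
  → £55,830
  Less research credit £21,000 → £34,830

Minimum tax:
  Adjusted income: £243,500 + £4,000 + £40,000 + £10,000 = £297,500
  Exemption: £74,000 − 20% × (£297,500 − £187,000) = £74,000 − £22,100 = £51,900
  Base: £297,500 − £51,900 = £245,600
  £245,600 × 26% = £63,856

£63,856 > £34,830, so the minimum tax is the binding amount.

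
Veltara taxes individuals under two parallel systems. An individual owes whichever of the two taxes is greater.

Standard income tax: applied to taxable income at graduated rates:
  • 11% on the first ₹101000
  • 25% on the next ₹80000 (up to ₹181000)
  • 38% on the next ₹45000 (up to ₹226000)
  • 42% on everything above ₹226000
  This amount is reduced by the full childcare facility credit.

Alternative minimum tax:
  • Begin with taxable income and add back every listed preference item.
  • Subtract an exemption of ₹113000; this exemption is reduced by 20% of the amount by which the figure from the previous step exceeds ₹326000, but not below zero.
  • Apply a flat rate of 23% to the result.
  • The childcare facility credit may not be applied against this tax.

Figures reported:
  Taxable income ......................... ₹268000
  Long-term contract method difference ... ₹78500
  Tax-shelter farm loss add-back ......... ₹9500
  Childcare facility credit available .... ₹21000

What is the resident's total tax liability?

₹57270

Standard income tax:
  ₹101000 × 11% = ₹11110
  ₹80000 × 25% = ₹20000
  ₹45000 × 38% = ₹17100
  ₹42000 × 42% = ₹17640
  → ₹65850
  Less childcare facility credit ₹21000 → ₹44850

Alternative minimum tax:
  Adjusted income: ₹268000 + ₹78500 + ₹9500 = ₹356000
  Exemption: ₹113000 − 20% × (₹356000 − ₹326000) = ₹113000 − ₹6000 = ₹107000
  Base: ₹356000 − ₹107000 = ₹249000
  ₹249000 × 23% = ₹57270

₹57270 > ₹44850, so the alternative minimum tax is the binding amount.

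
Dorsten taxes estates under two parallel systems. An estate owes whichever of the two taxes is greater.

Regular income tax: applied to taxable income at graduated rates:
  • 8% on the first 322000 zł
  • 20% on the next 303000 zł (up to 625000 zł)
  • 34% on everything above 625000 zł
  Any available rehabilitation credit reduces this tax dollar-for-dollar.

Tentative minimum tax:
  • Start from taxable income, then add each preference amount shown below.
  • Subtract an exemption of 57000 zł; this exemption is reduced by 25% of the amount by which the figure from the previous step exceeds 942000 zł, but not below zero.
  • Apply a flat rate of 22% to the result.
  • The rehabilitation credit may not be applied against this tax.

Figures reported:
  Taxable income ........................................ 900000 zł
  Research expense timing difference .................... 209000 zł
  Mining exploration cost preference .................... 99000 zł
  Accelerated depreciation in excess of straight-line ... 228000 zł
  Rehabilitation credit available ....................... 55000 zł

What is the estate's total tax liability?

Regular income tax:
  322000 zł × 8% = 25760 zł
  303000 zł × 20% = 60600 zł
  275000 zł × 34% = 93500 zł
  → 179860 zł
  Less rehabilitation credit 55000 zł → 124860 zł

Tentative minimum tax:
  Adjusted income: 900000 zł + 209000 zł + 99000 zł + 228000 zł = 1436000 zł
  Exemption: 25% × (1436000 zł − 942000 zł) = 123500 zł ≥ 57000 zł, so the exemption is fully phased out
  Base: 1436000 zł − 0 zł = 1436000 zł
  1436000 zł × 22% = 315920 zł

315920 zł > 124860 zł, so the tentative minimum tax is the binding amount.

315920 zł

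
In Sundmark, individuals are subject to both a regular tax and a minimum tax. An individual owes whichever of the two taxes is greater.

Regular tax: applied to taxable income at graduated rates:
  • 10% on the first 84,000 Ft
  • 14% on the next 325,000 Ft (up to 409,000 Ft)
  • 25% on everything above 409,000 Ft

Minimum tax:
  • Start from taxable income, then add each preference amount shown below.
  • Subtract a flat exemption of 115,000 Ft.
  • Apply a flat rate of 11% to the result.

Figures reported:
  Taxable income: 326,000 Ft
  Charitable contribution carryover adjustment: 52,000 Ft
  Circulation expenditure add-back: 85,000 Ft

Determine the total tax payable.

42,280 Ft

Regular tax:
  84,000 Ft × 10% = 8,400 Ft
  242,000 Ft × 14% = 33,880 Ft
  → 42,280 Ft

Minimum tax:
  Adjusted income: 326,000 Ft + 52,000 Ft + 85,000 Ft = 463,000 Ft
  Less exemption 115,000 Ft → base 348,000 Ft
  348,000 Ft × 11% = 38,280 Ft

42,280 Ft > 38,280 Ft, so the regular tax governs.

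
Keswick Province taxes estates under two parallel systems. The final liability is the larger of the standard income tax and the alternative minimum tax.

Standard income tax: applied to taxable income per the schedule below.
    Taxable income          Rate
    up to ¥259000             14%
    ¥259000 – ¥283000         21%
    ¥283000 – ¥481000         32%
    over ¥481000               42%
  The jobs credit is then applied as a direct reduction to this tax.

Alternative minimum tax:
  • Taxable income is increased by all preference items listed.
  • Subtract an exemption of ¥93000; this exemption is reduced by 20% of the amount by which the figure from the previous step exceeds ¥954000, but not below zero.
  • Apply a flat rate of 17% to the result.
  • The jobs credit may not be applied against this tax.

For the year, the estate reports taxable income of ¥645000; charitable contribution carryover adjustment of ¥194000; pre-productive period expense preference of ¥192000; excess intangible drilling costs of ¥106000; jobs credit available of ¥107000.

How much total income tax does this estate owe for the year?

Alternative minimum tax:
  Adjusted income: ¥645000 + ¥194000 + ¥192000 + ¥106000 = ¥1137000
  Exemption: ¥93000 − 20% × (¥1137000 − ¥954000) = ¥93000 − ¥36600 = ¥56400
  Base: ¥1137000 − ¥56400 = ¥1080600
  ¥1080600 × 17% = ¥183702

Standard income tax:
  ¥259000 × 14% = ¥36260
  ¥24000 × 21% = ¥5040
  ¥198000 × 32% = ¥63360
  ¥164000 × 42% = ¥68880
  → ¥173540
  Less jobs credit ¥107000 → ¥66540

¥183702 > ¥66540, so the alternative minimum tax is the binding amount.

¥183702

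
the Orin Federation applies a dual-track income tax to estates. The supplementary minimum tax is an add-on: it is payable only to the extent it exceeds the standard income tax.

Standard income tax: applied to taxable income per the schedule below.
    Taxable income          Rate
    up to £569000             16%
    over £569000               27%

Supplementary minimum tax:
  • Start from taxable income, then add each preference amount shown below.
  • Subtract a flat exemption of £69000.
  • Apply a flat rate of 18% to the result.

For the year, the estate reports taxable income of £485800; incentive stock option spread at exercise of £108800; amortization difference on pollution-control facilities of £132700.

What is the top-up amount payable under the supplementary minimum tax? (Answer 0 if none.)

Standard income tax:
  £485800 × 16% = £77728

Supplementary minimum tax:
  Adjusted income: £485800 + £108800 + £132700 = £727300
  Less exemption £69000 → base £658300
  £658300 × 18% = £118494

Excess of supplementary minimum tax over standard income tax: £118494 − £77728 = £40766.

£40766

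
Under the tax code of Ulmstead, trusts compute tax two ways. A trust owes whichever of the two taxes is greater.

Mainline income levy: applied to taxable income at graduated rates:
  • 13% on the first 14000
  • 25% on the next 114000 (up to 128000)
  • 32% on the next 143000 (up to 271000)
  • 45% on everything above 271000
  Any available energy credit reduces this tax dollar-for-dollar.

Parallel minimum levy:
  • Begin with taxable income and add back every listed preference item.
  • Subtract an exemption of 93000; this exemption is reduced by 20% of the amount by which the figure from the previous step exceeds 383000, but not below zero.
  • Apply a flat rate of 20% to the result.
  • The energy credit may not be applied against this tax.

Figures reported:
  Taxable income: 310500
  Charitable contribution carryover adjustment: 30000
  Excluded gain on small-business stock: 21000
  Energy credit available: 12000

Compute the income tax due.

Mainline income levy:
  14000 × 13% = 1820
  114000 × 25% = 28500
  143000 × 32% = 45760
  39500 × 45% = 17775
  → 93855
  Less energy credit 12000 → 81855

Parallel minimum levy:
  Adjusted income: 310500 + 30000 + 21000 = 361500
  Exemption: 361500 ≤ 383000, so full 93000 applies
  Base: 361500 − 93000 = 268500
  268500 × 20% = 53700

81855 > 53700, so the mainline income levy governs.

81855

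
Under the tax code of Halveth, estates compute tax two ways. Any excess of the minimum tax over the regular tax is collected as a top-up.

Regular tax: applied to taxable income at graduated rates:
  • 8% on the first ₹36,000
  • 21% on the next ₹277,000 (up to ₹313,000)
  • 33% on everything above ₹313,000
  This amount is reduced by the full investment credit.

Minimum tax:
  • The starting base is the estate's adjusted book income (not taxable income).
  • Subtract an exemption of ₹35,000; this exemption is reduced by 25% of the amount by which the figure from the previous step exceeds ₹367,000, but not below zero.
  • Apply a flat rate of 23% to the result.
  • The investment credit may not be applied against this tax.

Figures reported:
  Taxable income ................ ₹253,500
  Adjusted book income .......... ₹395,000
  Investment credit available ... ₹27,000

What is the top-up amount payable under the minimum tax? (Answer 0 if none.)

Minimum tax:
  Base (adjusted book income): ₹395,000
  Exemption: ₹35,000 − 25% × (₹395,000 − ₹367,000) = ₹35,000 − ₹7,000 = ₹28,000
  Base: ₹395,000 − ₹28,000 = ₹367,000
  ₹367,000 × 23% = ₹84,410

Regular tax:
  ₹36,000 × 8% = ₹2,880
  ₹217,500 × 21% = ₹45,675
  → ₹48,555
  Less investment credit ₹27,000 → ₹21,555

Excess of minimum tax over regular tax: ₹84,410 − ₹21,555 = ₹62,855.

₹62,855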